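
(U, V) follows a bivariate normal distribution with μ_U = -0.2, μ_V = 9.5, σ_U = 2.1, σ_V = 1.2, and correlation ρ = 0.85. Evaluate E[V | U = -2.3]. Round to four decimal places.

8.4800

The regression of V on U has slope ρ·σ_V/σ_U and passes through (μ_U, μ_V).
E[V | U=-2.3] = 9.5 + (0.85)·(1.2/2.1)·(-2.3 − (-0.2)) = 9.5 + (0.48571)·(-2.1) = 8.4800.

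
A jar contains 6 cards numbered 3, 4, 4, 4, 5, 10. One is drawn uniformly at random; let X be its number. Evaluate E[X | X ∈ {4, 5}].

P(X ∈ {4, 5}) = 2/3.
Σ over the event: 4·1/2 + 5·1/6 = 17/6.
E[X | X ∈ {4, 5}] = (17/6) / (2/3) = 17/4.

17/4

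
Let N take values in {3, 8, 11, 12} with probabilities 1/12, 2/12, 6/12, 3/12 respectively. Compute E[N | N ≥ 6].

P(N ≥ 6) = 11/12.
Σ over the event: 8·1/6 + 11·1/2 + 12·1/4 = 59/6.
E[N | N ≥ 6] = (59/6) / (11/12) = 118/11.

118/11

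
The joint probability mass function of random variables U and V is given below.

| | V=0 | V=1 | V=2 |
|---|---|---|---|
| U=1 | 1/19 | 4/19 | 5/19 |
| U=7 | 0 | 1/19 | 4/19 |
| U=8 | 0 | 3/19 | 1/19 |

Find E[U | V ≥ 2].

41/10

P(V ≥ 2) = 10/19.
Σ U·P over the event = 1·(5/19) + 7·(4/19) + 8·(1/19) = 41/19.
E[U | V ≥ 2] = (41/19) / (10/19) = 41/10.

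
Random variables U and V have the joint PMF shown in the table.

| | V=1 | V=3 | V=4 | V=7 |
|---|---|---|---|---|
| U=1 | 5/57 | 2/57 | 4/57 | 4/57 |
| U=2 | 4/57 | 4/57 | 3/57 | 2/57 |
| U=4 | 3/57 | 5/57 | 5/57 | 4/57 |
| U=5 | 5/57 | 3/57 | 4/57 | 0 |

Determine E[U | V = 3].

P(V = 3) = 14/57.
Σ U·P over the event = 1·(2/57) + 2·(4/57) + 4·(5/57) + 5·(3/57) = 15/19.
E[U | V = 3] = (15/19) / (14/57) = 45/14.

45/14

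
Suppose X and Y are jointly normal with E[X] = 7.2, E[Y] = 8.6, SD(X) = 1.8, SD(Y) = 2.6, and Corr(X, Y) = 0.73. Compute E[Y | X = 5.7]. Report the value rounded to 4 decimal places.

7.0183

The regression of Y on X has slope ρ·σ_Y/σ_X and passes through (μ_X, μ_Y).
E[Y | X=5.7] = 8.6 + (0.73)·(2.6/1.8)·(5.7 − (7.2)) = 8.6 + (1.05444)·(-1.5) = 7.0183.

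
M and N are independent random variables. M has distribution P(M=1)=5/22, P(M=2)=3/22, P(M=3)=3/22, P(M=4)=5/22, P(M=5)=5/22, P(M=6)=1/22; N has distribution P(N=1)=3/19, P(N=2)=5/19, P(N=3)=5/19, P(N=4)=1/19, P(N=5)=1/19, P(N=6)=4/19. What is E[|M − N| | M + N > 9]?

P(M + N > 9) = 51/418.
Summing |M−N|·P(x,y) over outcomes with M + N > 9 gives 63/418.
E[|M − N| | M + N > 9] = (63/418) / (51/418) = 21/17.

21/17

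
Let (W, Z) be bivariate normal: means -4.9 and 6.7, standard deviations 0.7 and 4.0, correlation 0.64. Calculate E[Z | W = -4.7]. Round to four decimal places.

7.4314

The regression of Z on W has slope ρ·σ_Z/σ_W and passes through (μ_W, μ_Z).
E[Z | W=-4.7] = 6.7 + (0.64)·(4.0/0.7)·(-4.7 − (-4.9)) = 6.7 + (3.6571)·(0.2) = 7.4314.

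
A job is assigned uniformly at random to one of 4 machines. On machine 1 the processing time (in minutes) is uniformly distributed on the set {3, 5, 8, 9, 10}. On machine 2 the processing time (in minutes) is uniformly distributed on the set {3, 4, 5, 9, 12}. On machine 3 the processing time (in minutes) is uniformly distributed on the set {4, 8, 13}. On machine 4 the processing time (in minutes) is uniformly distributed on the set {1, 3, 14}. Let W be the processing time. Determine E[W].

419/60

E[W | machine 1] = (3+5+8+9+10)/5 = 7.
E[W | machine 2] = (3+4+5+9+12)/5 = 33/5.
E[W | machine 3] = (4+8+13)/3 = 25/3.
E[W | machine 4] = (1+3+14)/3 = 6.
E[W] = (1/4)·(7) + (1/4)·(33/5) + (1/4)·(25/3) + (1/4)·(6) = 419/60.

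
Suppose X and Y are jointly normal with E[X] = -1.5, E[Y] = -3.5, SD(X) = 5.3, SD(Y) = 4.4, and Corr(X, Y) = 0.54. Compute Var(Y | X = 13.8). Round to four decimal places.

The conditional variance in a bivariate normal is σ_Y²(1 − ρ²), independent of x.
Var(Y | X=13.8) = (4.4)²·(1 − (0.54)²) = 19.36·0.7084 = 13.7146.

13.7146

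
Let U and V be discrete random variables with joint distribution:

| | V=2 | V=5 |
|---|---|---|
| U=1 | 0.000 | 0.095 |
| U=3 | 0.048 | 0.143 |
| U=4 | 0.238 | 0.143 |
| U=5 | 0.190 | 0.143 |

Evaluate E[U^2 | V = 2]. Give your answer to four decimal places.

18.8866

P(V = 2) = 0.476.
Summing U^2·P(U=x,V=y) over the conditioning event gives 8.990.
E[U^2 | V = 2] = (8.990) / (0.476) = 18.8866.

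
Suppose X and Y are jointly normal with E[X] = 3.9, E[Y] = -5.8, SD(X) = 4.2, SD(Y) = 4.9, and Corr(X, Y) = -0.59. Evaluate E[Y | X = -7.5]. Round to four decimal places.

2.0470

E[Y | X=x] = μ_Y + ρ(σ_Y/σ_X)(x − μ_X) for jointly normal variables.
E[Y | X=-7.5] = -5.8 + (-0.59)·(4.9/4.2)·(-7.5 − (3.9)) = -5.8 + (-0.68833)·(-11.4) = 2.0470.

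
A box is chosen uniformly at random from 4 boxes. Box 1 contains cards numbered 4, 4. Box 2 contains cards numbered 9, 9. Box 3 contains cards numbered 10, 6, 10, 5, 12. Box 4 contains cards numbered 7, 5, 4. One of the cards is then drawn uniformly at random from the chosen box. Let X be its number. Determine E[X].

101/15

E[X | box 1] = (4+4)/2 = 4.
E[X | box 2] = (9+9)/2 = 9.
E[X | box 3] = (10+6+10+5+12)/5 = 43/5.
E[X | box 4] = (7+5+4)/3 = 16/3.
By the law of total expectation,
E[X] = (1/4)·(4) + (1/4)·(9) + (1/4)·(43/5) + (1/4)·(16/3) = 101/15.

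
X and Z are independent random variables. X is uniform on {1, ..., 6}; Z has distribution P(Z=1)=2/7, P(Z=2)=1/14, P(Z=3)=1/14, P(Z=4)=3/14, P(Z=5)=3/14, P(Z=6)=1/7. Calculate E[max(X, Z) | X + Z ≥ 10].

29/5

P(X + Z ≥ 10) = 5/28.
Summing max(X,Z)·P(x,y) over outcomes with X + Z ≥ 10 gives 29/28.
E[max(X, Z) | X + Z ≥ 10] = (29/28) / (5/28) = 29/5.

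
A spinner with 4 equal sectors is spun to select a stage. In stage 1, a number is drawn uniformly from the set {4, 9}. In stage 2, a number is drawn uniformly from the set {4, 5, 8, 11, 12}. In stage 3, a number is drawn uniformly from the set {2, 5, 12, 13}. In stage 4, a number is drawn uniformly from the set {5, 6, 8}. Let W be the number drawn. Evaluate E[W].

173/24

E[W | stage 1] = (4+9)/2 = 13/2.
E[W | stage 2] = (4+5+8+11+12)/5 = 8.
E[W | stage 3] = (2+5+12+13)/4 = 8.
E[W | stage 4] = (5+6+8)/3 = 19/3.
By the law of total expectation,
E[W] = (1/4)·(13/2) + (1/4)·(8) + (1/4)·(8) + (1/4)·(19/3) = 173/24.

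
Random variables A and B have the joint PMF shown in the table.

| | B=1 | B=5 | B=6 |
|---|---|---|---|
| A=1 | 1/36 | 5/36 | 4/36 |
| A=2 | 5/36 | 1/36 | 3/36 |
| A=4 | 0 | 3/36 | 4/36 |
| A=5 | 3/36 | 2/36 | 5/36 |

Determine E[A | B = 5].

P(B = 5) = 11/36.
Σ A·P over the event = 1·(5/36) + 2·(1/36) + 4·(3/36) + 5·(2/36) = 29/36.
E[A | B = 5] = (29/36) / (11/36) = 29/11.

29/11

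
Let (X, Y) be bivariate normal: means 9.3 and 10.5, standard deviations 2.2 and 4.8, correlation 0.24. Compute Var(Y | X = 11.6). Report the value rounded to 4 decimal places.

Var(Y | X=x) = (1 − ρ²)·σ_Y².
Var(Y | X=11.6) = (4.8)²·(1 − (0.24)²) = 23.04·0.9424 = 21.7129.

21.7129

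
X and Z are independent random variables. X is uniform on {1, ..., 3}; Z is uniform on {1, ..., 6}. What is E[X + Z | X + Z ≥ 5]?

P(X + Z ≥ 5) = 2/3.
Summing (X+Z)·P(x,y) over outcomes with X + Z ≥ 5 gives 79/18.
E[X + Z | X + Z ≥ 5] = (79/18) / (2/3) = 79/12.

79/12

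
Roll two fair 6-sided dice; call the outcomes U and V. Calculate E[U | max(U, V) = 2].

5/3

Outcomes with max(U, V) = 2: (1,2), (2,1), (2,2), each with probability 1/36.
E[U | max(U, V) = 2] = (1 + 2 + 2) / 3 = 5/3.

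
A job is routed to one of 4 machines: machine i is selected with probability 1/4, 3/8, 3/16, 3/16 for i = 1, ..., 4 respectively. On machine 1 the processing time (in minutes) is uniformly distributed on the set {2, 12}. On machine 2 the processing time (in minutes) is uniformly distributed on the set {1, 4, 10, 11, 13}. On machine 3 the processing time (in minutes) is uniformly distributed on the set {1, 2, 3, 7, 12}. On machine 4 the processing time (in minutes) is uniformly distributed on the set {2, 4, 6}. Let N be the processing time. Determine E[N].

E[N | machine 1] = (2+12)/2 = 7.
E[N | machine 2] = (1+4+10+11+13)/5 = 39/5.
E[N | machine 3] = (1+2+3+7+12)/5 = 5.
E[N | machine 4] = (2+4+6)/3 = 4.
By the law of total expectation,
E[N] = (1/4)·(7) + (3/8)·(39/5) + (3/16)·(5) + (3/16)·(4) = 509/80.

509/80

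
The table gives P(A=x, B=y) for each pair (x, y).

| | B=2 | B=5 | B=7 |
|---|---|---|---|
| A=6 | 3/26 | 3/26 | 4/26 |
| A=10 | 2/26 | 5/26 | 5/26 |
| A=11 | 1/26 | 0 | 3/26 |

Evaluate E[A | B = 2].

P(B = 2) = 3/13.
Σ A·P over the event = 6·(3/26) + 10·(2/26) + 11·(1/26) = 49/26.
E[A | B = 2] = (49/26) / (3/13) = 49/6.

49/6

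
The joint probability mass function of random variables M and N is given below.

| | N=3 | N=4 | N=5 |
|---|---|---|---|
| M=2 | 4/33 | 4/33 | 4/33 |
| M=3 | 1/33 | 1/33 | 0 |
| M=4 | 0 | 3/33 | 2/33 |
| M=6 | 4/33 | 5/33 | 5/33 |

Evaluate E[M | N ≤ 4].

4

P(N ≤ 4) = 2/3.
Σ M·P over the event = 2·(4/33) + 2·(4/33) + 3·(1/33) + 3·(1/33) + 4·(3/33) + 6·(4/33) + 6·(5/33) = 8/3.
E[M | N ≤ 4] = (8/3) / (2/3) = 4.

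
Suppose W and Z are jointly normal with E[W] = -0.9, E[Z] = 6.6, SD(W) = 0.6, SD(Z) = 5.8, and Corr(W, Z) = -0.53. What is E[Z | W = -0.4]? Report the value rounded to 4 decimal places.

4.0383

For a bivariate normal, E[Z | W=x] = μ_Z + ρ·(σ_Z/σ_W)·(x − μ_W).
E[Z | W=-0.4] = 6.6 + (-0.53)·(5.8/0.6)·(-0.4 − (-0.9)) = 6.6 + (-5.12333)·(0.5) = 4.0383.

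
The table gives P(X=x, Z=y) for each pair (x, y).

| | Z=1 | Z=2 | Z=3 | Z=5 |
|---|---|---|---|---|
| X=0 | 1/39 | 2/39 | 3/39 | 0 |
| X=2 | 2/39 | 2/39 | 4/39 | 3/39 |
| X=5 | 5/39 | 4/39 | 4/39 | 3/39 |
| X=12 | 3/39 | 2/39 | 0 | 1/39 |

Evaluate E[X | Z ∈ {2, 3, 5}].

P(Z ∈ {2, 3, 5}) = 28/39.
Summing X·P(X=x,Z=y) over the conditioning event gives 109/39.
E[X | Z ∈ {2, 3, 5}] = (109/39) / (28/39) = 109/28.

109/28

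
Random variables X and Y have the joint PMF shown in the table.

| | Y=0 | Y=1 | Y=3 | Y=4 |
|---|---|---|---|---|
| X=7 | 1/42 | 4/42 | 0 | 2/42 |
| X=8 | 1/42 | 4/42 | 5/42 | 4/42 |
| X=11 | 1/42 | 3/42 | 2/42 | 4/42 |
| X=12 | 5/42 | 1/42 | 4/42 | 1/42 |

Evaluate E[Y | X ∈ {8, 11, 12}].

P(X ∈ {8, 11, 12}) = 5/6.
Summing Y·P(X=x,Y=y) over the conditioning event gives 11/6.
E[Y | X ∈ {8, 11, 12}] = (11/6) / (5/6) = 11/5.

11/5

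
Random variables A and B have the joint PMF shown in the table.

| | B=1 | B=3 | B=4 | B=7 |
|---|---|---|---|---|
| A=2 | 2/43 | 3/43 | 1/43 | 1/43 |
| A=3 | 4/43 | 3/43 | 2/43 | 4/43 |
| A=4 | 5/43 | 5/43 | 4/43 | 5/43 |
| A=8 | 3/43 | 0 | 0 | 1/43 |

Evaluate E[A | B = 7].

P(B = 7) = 11/43.
Summing A·P(A=x,B=y) over the conditioning event gives 42/43.
E[A | B = 7] = (42/43) / (11/43) = 42/11.

42/11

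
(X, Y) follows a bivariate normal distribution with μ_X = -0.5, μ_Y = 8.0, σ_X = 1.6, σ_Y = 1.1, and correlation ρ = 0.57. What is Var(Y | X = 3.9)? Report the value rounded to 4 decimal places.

The conditional variance in a bivariate normal is σ_Y²(1 − ρ²), independent of x.
Var(Y | X=3.9) = (1.1)²·(1 − (0.57)²) = 1.21·0.6751 = 0.8169.

0.8169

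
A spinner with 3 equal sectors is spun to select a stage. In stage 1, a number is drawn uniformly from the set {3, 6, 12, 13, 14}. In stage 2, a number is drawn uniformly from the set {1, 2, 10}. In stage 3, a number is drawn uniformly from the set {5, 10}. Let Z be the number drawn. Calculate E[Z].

643/90

E[Z | stage 1] = (3+6+12+13+14)/5 = 48/5.
E[Z | stage 2] = (1+2+10)/3 = 13/3.
E[Z | stage 3] = (5+10)/2 = 15/2.
E[Z] = (1/3)·(48/5) + (1/3)·(13/3) + (1/3)·(15/2) = 643/90.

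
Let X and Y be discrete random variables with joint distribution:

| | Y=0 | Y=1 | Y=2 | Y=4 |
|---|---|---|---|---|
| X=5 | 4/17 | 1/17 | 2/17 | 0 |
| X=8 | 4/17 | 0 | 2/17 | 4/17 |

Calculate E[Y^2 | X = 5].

P(X = 5) = 7/17.
Σ Y^2·P over the event = 0·(4/17) + 1·(1/17) + 4·(2/17) = 9/17.
E[Y^2 | X = 5] = (9/17) / (7/17) = 9/7.

9/7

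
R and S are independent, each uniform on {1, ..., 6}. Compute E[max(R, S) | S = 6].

6

P(S = 6) = 1/6.
Summing max(R,S)·P(x,y) over outcomes with S = 6 gives 1.
E[max(R, S) | S = 6] = (1) / (1/6) = 6.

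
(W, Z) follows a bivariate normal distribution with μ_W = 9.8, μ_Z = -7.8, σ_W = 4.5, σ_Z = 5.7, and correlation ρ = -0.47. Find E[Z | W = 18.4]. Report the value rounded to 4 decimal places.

-12.9199

The regression of Z on W has slope ρ·σ_Z/σ_W and passes through (μ_W, μ_Z).
E[Z | W=18.4] = -7.8 + (-0.47)·(5.7/4.5)·(18.4 − (9.8)) = -7.8 + (-0.595333)·(8.6) = -12.9199.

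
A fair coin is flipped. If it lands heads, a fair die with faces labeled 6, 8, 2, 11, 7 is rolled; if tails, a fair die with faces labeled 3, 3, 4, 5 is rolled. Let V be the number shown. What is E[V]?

E[V | heads] = (6+8+2+11+7)/5 = 34/5.
E[V | tails] = (3+3+4+5)/4 = 15/4.
By the law of total expectation,
E[V] = (1/2)·(34/5) + (1/2)·(15/4) = 211/40.

211/40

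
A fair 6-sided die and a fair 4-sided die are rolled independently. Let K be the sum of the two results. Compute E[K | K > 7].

P(K > 7) = 1/4.
Σ over the event: 8·1/8 + 9·1/12 + 10·1/24 = 13/6.
E[K | K > 7] = (13/6) / (1/4) = 26/3.

26/3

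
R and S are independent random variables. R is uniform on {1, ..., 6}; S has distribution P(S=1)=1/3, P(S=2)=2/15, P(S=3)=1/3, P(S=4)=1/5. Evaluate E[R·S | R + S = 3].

P(R + S = 3) = 7/90.
Summing RS·P(x,y) over outcomes with R + S = 3 gives 7/45.
E[R·S | R + S = 3] = (7/45) / (7/90) = 2.

2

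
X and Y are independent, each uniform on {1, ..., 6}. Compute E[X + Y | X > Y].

P(X > Y) = 5/12.
Summing (X+Y)·P(x,y) over outcomes with X > Y gives 35/12.
E[X + Y | X > Y] = (35/12) / (5/12) = 7.

7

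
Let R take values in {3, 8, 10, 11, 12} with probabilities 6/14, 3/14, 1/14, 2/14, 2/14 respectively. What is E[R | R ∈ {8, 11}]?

P(R ∈ {8, 11}) = 5/14.
Σ over the event: 8·3/14 + 11·1/7 = 23/7.
E[R | R ∈ {8, 11}] = (23/7) / (5/14) = 46/5.

46/5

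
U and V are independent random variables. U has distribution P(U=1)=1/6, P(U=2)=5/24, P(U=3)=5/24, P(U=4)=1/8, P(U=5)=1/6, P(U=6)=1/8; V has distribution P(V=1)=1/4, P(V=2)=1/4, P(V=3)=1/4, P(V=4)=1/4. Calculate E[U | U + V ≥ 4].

298/83

P(U + V ≥ 4) = 83/96.
Summing U·P(x,y) over outcomes with U + V ≥ 4 gives 149/48.
E[U | U + V ≥ 4] = (149/48) / (83/96) = 298/83.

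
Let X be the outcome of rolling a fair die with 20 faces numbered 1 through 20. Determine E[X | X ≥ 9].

Given X ≥ 9, X is equally likely to be any of {9, 10, 11, 12, 13, 14, 15, 16, 17, 18, 19, 20}.
E[X | X ≥ 9] = (9 + 10 + 11 + 12 + 13 + 14 + 15 + 16 + 17 + 18 + 19 + 20) / 12 = 29/2.

29/2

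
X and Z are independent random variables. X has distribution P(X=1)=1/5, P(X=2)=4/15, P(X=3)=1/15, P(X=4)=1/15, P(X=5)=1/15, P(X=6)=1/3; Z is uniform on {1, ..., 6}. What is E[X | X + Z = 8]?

25/6

P(X + Z = 8) = 2/15.
Summing X·P(x,y) over outcomes with X + Z = 8 gives 5/9.
E[X | X + Z = 8] = (5/9) / (2/15) = 25/6.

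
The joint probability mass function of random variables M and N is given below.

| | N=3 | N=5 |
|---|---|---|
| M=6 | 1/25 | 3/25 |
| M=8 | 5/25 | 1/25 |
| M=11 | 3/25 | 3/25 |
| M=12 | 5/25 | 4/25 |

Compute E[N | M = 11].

P(M = 11) = 6/25.
Σ N·P over the event = 3·(3/25) + 5·(3/25) = 24/25.
E[N | M = 11] = (24/25) / (6/25) = 4.

4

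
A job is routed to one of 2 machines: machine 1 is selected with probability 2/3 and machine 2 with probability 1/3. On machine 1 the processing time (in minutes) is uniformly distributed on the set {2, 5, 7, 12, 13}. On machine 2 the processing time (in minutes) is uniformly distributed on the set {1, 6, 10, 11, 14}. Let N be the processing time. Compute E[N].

E[N | machine 1] = (2+5+7+12+13)/5 = 39/5.
E[N | machine 2] = (1+6+10+11+14)/5 = 42/5.
E[N] = (2/3)·(39/5) + (1/3)·(42/5) = 8.

8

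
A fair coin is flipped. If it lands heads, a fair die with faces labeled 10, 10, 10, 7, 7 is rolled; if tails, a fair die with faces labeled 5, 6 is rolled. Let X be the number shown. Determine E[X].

E[X | heads] = (10+10+10+7+7)/5 = 44/5.
E[X | tails] = (5+6)/2 = 11/2.
By the law of total expectation,
E[X] = (1/2)·(44/5) + (1/2)·(11/2) = 143/20.

143/20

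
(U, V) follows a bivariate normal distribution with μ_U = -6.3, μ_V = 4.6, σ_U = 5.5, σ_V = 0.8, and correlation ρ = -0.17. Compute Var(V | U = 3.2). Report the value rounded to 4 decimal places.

Var(V | U=x) = (1 − ρ²)·σ_V².
Var(V | U=3.2) = (0.8)²·(1 − (-0.17)²) = 0.64·0.9711 = 0.6215.

0.6215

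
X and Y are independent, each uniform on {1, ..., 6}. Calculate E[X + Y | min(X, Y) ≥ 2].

8

P(min(X, Y) ≥ 2) = 25/36.
Summing (X+Y)·P(x,y) over outcomes with min(X, Y) ≥ 2 gives 50/9.
E[X + Y | min(X, Y) ≥ 2] = (50/9) / (25/36) = 8.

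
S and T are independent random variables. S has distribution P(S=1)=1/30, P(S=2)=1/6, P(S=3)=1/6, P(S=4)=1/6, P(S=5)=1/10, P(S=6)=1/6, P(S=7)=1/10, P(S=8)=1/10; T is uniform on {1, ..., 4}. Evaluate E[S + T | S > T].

325/43

P(S > T) = 43/60.
Summing (S+T)·P(x,y) over outcomes with S > T gives 65/12.
E[S + T | S > T] = (65/12) / (43/60) = 325/43.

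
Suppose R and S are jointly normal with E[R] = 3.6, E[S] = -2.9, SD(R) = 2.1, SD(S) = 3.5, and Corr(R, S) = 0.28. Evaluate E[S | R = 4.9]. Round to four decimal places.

-2.2933

The regression of S on R has slope ρ·σ_S/σ_R and passes through (μ_R, μ_S).
E[S | R=4.9] = -2.9 + (0.28)·(3.5/2.1)·(4.9 − (3.6)) = -2.9 + (0.46667)·(1.3) = -2.2933.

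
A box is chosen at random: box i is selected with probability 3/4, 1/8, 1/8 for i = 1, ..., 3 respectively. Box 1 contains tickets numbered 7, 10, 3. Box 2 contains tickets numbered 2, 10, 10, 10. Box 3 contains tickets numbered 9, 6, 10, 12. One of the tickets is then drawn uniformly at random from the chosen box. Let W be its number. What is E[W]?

E[W | box 1] = (7+10+3)/3 = 20/3.
E[W | box 2] = (2+10+10+10)/4 = 8.
E[W | box 3] = (9+6+10+12)/4 = 37/4.
By the law of total expectation,
E[W] = (3/4)·(20/3) + (1/8)·(8) + (1/8)·(37/4) = 229/32.

229/32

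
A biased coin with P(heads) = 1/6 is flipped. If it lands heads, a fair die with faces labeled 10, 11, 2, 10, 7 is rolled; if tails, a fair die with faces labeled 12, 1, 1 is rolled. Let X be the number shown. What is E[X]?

47/9

E[X | heads] = (10+11+2+10+7)/5 = 8.
E[X | tails] = (12+1+1)/3 = 14/3.
By the law of total expectation,
E[X] = (1/6)·(8) + (5/6)·(14/3) = 47/9.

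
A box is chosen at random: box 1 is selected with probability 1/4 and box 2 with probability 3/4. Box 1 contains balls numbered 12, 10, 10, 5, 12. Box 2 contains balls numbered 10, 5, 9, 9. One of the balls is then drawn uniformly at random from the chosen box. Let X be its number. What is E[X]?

E[X | box 1] = (12+10+10+5+12)/5 = 49/5.
E[X | box 2] = (10+5+9+9)/4 = 33/4.
E[X] = (1/4)·(49/5) + (3/4)·(33/4) = 691/80.

691/80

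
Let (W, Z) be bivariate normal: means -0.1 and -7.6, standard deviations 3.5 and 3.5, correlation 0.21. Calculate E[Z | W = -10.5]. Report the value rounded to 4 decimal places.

The regression of Z on W has slope ρ·σ_Z/σ_W and passes through (μ_W, μ_Z).
E[Z | W=-10.5] = -7.6 + (0.21)·(3.5/3.5)·(-10.5 − (-0.1)) = -7.6 + (0.21)·(-10.4) = -9.7840.

-9.7840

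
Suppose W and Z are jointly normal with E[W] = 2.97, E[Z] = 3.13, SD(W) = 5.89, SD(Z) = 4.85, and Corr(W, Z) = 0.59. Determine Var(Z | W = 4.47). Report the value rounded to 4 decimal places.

The conditional variance in a bivariate normal is σ_Z²(1 − ρ²), independent of x.
Var(Z | W=4.47) = (4.85)²·(1 − (0.59)²) = 23.5225·0.6519 = 15.3343.

15.3343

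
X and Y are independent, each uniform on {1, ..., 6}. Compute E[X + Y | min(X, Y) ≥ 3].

P(min(X, Y) ≥ 3) = 4/9.
Summing (X+Y)·P(x,y) over outcomes with min(X, Y) ≥ 3 gives 4.
E[X + Y | min(X, Y) ≥ 3] = (4) / (4/9) = 9.

9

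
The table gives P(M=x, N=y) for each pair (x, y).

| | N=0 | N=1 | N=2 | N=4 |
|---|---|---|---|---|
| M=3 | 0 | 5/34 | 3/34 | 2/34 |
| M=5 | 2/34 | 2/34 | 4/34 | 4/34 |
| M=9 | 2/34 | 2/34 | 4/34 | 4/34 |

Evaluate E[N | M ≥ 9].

13/6

P(M ≥ 9) = 6/17.
Σ N·P over the event = 0·(2/34) + 1·(2/34) + 2·(4/34) + 4·(4/34) = 13/17.
E[N | M ≥ 9] = (13/17) / (6/17) = 13/6.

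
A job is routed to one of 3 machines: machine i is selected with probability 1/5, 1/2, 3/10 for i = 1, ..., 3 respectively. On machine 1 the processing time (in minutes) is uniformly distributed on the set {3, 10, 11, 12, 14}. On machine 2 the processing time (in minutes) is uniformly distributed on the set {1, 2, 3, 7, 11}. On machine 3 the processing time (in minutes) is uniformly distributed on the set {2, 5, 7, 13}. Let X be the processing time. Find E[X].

257/40

E[X | machine 1] = (3+10+11+12+14)/5 = 10.
E[X | machine 2] = (1+2+3+7+11)/5 = 24/5.
E[X | machine 3] = (2+5+7+13)/4 = 27/4.
E[X] = (1/5)·(10) + (1/2)·(24/5) + (3/10)·(27/4) = 257/40.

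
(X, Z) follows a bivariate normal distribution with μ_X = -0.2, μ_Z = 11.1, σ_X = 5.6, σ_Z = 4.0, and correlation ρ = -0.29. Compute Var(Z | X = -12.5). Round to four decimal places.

14.6544

Var(Z | X=x) = (1 − ρ²)·σ_Z².
Var(Z | X=-12.5) = (4.0)²·(1 − (-0.29)²) = 16·0.9159 = 14.6544.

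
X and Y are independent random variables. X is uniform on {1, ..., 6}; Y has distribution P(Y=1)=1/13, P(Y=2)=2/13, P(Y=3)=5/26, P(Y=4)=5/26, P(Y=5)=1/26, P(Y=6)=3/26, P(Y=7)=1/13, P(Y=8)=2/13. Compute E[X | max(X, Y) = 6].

33/7

P(max(X, Y) = 6) = 35/156.
Summing X·P(x,y) over outcomes with max(X, Y) = 6 gives 55/52.
E[X | max(X, Y) = 6] = (55/52) / (35/156) = 33/7.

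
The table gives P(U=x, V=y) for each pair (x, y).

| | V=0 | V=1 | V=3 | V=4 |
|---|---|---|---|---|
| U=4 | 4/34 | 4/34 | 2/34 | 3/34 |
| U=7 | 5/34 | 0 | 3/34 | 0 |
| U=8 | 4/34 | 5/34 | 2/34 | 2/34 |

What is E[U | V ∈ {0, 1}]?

P(V ∈ {0, 1}) = 11/17.
Σ U·P over the event = 4·(4/34) + 4·(4/34) + 7·(5/34) + 8·(4/34) + 8·(5/34) = 139/34.
E[U | V ∈ {0, 1}] = (139/34) / (11/17) = 139/22.

139/22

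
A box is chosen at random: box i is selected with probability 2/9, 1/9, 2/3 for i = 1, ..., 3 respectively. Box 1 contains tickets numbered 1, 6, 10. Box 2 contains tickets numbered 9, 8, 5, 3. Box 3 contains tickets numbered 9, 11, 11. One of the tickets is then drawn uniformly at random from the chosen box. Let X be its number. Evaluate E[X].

E[X | box 1] = (1+6+10)/3 = 17/3.
E[X | box 2] = (9+8+5+3)/4 = 25/4.
E[X | box 3] = (9+11+11)/3 = 31/3.
By the law of total expectation,
E[X] = (2/9)·(17/3) + (1/9)·(25/4) + (2/3)·(31/3) = 955/108.

955/108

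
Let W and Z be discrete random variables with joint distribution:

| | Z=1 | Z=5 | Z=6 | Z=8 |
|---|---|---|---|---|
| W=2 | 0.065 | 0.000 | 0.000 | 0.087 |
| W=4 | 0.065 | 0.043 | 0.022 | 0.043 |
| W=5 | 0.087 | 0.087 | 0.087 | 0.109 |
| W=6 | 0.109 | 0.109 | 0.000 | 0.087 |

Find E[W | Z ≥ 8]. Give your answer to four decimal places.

P(Z ≥ 8) = 0.326.
Σ W·P over the event = 2·(0.087) + 4·(0.043) + 5·(0.109) + 6·(0.087) = 1.413.
E[W | Z ≥ 8] = (1.413) / (0.326) = 4.3344.

4.3344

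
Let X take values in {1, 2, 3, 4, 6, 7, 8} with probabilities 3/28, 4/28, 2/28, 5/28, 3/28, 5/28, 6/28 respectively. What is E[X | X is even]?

47/9

P(X is even) = 9/14.
Σ over the event: 2·1/7 + 4·5/28 + 6·3/28 + 8·3/14 = 47/14.
E[X | X is even] = (47/14) / (9/14) = 47/9.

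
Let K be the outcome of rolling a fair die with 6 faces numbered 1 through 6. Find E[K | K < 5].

Given K < 5, K is equally likely to be any of {1, 2, 3, 4}.
E[K | K < 5] = (1 + 2 + 3 + 4) / 4 = 5/2.

5/2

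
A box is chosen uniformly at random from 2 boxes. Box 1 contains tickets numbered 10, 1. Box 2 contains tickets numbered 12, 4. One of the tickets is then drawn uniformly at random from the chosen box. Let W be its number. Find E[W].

27/4

E[W | box 1] = (10+1)/2 = 11/2.
E[W | box 2] = (12+4)/2 = 8.
By the law of total expectation,
E[W] = (1/2)·(11/2) + (1/2)·(8) = 27/4.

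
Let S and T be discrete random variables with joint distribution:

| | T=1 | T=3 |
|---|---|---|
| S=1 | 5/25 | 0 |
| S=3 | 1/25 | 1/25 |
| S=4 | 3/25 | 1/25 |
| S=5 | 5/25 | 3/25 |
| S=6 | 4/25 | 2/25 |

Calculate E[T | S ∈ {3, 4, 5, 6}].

P(S ∈ {3, 4, 5, 6}) = 4/5.
Summing T·P(S=x,T=y) over the conditioning event gives 34/25.
E[T | S ∈ {3, 4, 5, 6}] = (34/25) / (4/5) = 17/10.

17/10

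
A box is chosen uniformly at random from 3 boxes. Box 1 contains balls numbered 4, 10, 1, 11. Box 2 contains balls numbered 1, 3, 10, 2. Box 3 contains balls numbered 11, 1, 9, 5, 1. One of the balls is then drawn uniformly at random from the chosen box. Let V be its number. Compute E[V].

E[V | box 1] = (4+10+1+11)/4 = 13/2.
E[V | box 2] = (1+3+10+2)/4 = 4.
E[V | box 3] = (11+1+9+5+1)/5 = 27/5.
E[V] = (1/3)·(13/2) + (1/3)·(4) + (1/3)·(27/5) = 53/10.

53/10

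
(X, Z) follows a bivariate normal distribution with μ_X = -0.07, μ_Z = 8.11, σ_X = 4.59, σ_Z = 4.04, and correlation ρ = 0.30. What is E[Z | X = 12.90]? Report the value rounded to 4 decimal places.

11.5348

E[Z | X=x] = μ_Z + ρ(σ_Z/σ_X)(x − μ_X) for jointly normal variables.
E[Z | X=12.90] = 8.11 + (0.30)·(4.04/4.59)·(12.90 − (-0.07)) = 8.11 + (0.264052)·(12.97) = 11.5348.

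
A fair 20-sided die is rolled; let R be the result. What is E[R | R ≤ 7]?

Given R ≤ 7, R is equally likely to be any of {1, 2, 3, 4, 5, 6, 7}.
E[R | R ≤ 7] = (1 + 2 + 3 + 4 + 5 + 6 + 7) / 7 = 4.

4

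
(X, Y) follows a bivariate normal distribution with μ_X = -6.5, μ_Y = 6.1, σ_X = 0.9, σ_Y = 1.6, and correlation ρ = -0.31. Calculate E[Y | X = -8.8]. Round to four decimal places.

The regression of Y on X has slope ρ·σ_Y/σ_X and passes through (μ_X, μ_Y).
E[Y | X=-8.8] = 6.1 + (-0.31)·(1.6/0.9)·(-8.8 − (-6.5)) = 6.1 + (-0.55111)·(-2.3) = 7.3676.

7.3676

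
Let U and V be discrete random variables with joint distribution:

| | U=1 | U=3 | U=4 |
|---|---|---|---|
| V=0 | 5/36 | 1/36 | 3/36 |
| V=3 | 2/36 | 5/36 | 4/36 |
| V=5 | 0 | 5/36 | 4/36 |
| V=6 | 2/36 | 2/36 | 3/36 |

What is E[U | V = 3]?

3

P(V = 3) = 11/36.
Σ U·P over the event = 1·(2/36) + 3·(5/36) + 4·(4/36) = 11/12.
E[U | V = 3] = (11/12) / (11/36) = 3.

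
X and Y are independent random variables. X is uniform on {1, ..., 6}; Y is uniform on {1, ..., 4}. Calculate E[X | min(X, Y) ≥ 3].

P(min(X, Y) ≥ 3) = 1/3.
Summing X·P(x,y) over outcomes with min(X, Y) ≥ 3 gives 3/2.
E[X | min(X, Y) ≥ 3] = (3/2) / (1/3) = 9/2.

9/2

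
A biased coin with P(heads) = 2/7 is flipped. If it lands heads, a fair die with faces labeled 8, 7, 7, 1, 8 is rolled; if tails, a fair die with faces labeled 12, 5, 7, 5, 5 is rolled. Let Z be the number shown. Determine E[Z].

232/35

E[Z | heads] = (8+7+7+1+8)/5 = 31/5.
E[Z | tails] = (12+5+7+5+5)/5 = 34/5.
By the law of total expectation,
E[Z] = (2/7)·(31/5) + (5/7)·(34/5) = 232/35.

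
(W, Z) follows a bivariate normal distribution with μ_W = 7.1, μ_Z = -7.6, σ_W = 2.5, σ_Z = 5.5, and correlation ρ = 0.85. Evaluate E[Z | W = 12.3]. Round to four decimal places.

E[Z | W=x] = μ_Z + ρ(σ_Z/σ_W)(x − μ_W) for jointly normal variables.
E[Z | W=12.3] = -7.6 + (0.85)·(5.5/2.5)·(12.3 − (7.1)) = -7.6 + (1.87)·(5.2) = 2.1240.

2.1240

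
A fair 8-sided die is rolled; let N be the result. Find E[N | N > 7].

8

Given N > 7, N is equally likely to be any of {8}.
E[N | N > 7] = (8) / 1 = 8.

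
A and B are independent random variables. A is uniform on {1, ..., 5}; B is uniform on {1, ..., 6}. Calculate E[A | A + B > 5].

P(A + B > 5) = 2/3.
Summing A·P(x,y) over outcomes with A + B > 5 gives 7/3.
E[A | A + B > 5] = (7/3) / (2/3) = 7/2.

7/2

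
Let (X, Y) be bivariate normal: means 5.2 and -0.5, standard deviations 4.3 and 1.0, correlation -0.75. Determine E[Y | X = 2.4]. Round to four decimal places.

E[Y | X=x] = μ_Y + ρ(σ_Y/σ_X)(x − μ_X) for jointly normal variables.
E[Y | X=2.4] = -0.5 + (-0.75)·(1.0/4.3)·(2.4 − (5.2)) = -0.5 + (-0.17442)·(-2.8) = -0.0116.

-0.0116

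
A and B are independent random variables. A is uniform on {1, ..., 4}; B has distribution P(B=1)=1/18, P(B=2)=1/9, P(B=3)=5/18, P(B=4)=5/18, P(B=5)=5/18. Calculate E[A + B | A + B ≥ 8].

P(A + B ≥ 8) = 5/24.
Summing (A+B)·P(x,y) over outcomes with A + B ≥ 8 gives 125/72.
E[A + B | A + B ≥ 8] = (125/72) / (5/24) = 25/3.

25/3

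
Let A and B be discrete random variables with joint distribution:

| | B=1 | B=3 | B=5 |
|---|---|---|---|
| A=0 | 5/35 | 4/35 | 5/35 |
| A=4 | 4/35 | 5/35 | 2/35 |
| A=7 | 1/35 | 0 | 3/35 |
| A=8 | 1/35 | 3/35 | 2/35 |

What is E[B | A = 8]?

10/3

P(A = 8) = 6/35.
Summing B·P(A=x,B=y) over the conditioning event gives 4/7.
E[B | A = 8] = (4/7) / (6/35) = 10/3.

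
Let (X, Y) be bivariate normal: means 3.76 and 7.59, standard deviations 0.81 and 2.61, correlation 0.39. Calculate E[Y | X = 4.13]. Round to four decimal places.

E[Y | X=x] = μ_Y + ρ(σ_Y/σ_X)(x − μ_X) for jointly normal variables.
E[Y | X=4.13] = 7.59 + (0.39)·(2.61/0.81)·(4.13 − (3.76)) = 7.59 + (1.2567)·(0.37) = 8.0550.

8.0550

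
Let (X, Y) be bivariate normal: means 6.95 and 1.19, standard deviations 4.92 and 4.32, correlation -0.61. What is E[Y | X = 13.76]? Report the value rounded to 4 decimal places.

The regression of Y on X has slope ρ·σ_Y/σ_X and passes through (μ_X, μ_Y).
E[Y | X=13.76] = 1.19 + (-0.61)·(4.32/4.92)·(13.76 − (6.95)) = 1.19 + (-0.53561)·(6.81) = -2.4575.

-2.4575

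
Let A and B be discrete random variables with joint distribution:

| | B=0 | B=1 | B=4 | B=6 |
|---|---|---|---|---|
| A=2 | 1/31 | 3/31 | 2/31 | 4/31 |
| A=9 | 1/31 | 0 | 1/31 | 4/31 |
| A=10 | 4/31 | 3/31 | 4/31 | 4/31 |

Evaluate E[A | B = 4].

P(B = 4) = 7/31.
Σ A·P over the event = 2·(2/31) + 9·(1/31) + 10·(4/31) = 53/31.
E[A | B = 4] = (53/31) / (7/31) = 53/7.

53/7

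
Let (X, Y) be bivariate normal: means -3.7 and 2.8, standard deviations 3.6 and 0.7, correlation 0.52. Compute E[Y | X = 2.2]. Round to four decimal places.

3.3966

The regression of Y on X has slope ρ·σ_Y/σ_X and passes through (μ_X, μ_Y).
E[Y | X=2.2] = 2.8 + (0.52)·(0.7/3.6)·(2.2 − (-3.7)) = 2.8 + (0.101111)·(5.9) = 3.3966.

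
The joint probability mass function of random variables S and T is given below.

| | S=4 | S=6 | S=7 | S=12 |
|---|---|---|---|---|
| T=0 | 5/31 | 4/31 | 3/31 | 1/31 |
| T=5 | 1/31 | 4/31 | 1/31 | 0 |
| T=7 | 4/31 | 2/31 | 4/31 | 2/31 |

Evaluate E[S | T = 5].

35/6

P(T = 5) = 6/31.
Summing S·P(S=x,T=y) over the conditioning event gives 35/31.
E[S | T = 5] = (35/31) / (6/31) = 35/6.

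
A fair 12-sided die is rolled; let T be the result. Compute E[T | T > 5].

9

Given T > 5, T is equally likely to be any of {6, 7, 8, 9, 10, 11, 12}.
E[T | T > 5] = (6 + 7 + 8 + 9 + 10 + 11 + 12) / 7 = 9.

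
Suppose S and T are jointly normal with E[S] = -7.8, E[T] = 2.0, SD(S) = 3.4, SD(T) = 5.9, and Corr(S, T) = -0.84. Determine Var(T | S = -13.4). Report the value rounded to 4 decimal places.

10.2481

The conditional variance in a bivariate normal is σ_T²(1 − ρ²), independent of x.
Var(T | S=-13.4) = (5.9)²·(1 − (-0.84)²) = 34.81·0.2944 = 10.2481.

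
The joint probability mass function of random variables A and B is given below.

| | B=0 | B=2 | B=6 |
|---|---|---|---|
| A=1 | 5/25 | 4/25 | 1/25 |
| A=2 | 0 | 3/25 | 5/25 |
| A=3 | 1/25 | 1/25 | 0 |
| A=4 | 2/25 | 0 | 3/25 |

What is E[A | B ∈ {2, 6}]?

36/17

P(B ∈ {2, 6}) = 17/25.
Σ A·P over the event = 1·(4/25) + 1·(1/25) + 2·(3/25) + 2·(5/25) + 3·(1/25) + 4·(3/25) = 36/25.
E[A | B ∈ {2, 6}] = (36/25) / (17/25) = 36/17.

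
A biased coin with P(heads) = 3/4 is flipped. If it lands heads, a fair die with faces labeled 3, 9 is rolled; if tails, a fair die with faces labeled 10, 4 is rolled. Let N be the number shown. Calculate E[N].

25/4

E[N | heads] = (3+9)/2 = 6.
E[N | tails] = (10+4)/2 = 7.
E[N] = (3/4)·(6) + (1/4)·(7) = 25/4.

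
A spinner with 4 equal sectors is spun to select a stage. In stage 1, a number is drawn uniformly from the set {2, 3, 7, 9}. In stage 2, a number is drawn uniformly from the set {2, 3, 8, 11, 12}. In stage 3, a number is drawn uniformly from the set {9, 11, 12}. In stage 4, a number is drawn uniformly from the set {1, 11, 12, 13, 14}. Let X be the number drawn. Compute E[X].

E[X | stage 1] = (2+3+7+9)/4 = 21/4.
E[X | stage 2] = (2+3+8+11+12)/5 = 36/5.
E[X | stage 3] = (9+11+12)/3 = 32/3.
E[X | stage 4] = (1+11+12+13+14)/5 = 51/5.
By the law of total expectation,
E[X] = (1/4)·(21/4) + (1/4)·(36/5) + (1/4)·(32/3) + (1/4)·(51/5) = 1999/240.

1999/240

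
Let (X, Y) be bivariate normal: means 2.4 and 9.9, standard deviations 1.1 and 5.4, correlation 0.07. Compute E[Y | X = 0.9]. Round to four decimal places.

E[Y | X=x] = μ_Y + ρ(σ_Y/σ_X)(x − μ_X) for jointly normal variables.
E[Y | X=0.9] = 9.9 + (0.07)·(5.4/1.1)·(0.9 − (2.4)) = 9.9 + (0.34364)·(-1.5) = 9.3845.

9.3845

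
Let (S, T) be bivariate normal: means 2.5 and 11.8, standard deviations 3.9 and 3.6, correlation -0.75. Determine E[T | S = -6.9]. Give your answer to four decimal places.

For a bivariate normal, E[T | S=x] = μ_T + ρ·(σ_T/σ_S)·(x − μ_S).
E[T | S=-6.9] = 11.8 + (-0.75)·(3.6/3.9)·(-6.9 − (2.5)) = 11.8 + (-0.69231)·(-9.4) = 18.3077.

18.3077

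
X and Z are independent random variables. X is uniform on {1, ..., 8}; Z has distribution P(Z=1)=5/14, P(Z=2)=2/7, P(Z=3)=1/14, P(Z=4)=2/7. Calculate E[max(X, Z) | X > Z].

P(X > Z) = 5/7.
Summing max(X,Z)·P(x,y) over outcomes with X > Z gives 63/16.
E[max(X, Z) | X > Z] = (63/16) / (5/7) = 441/80.

441/80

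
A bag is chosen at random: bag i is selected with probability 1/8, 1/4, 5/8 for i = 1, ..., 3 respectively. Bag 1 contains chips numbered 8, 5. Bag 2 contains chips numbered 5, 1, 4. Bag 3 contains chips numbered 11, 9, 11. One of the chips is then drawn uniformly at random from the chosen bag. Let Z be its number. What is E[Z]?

389/48

E[Z | bag 1] = (8+5)/2 = 13/2.
E[Z | bag 2] = (5+1+4)/3 = 10/3.
E[Z | bag 3] = (11+9+11)/3 = 31/3.
By the law of total expectation,
E[Z] = (1/8)·(13/2) + (1/4)·(10/3) + (5/8)·(31/3) = 389/48.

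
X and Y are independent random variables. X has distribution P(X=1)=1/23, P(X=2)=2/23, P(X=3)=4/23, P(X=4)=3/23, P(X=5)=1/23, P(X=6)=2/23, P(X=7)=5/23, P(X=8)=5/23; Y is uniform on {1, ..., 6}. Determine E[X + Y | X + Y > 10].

P(X + Y > 10) = 20/69.
Summing (X+Y)·P(x,y) over outcomes with X + Y > 10 gives 487/138.
E[X + Y | X + Y > 10] = (487/138) / (20/69) = 487/40.

487/40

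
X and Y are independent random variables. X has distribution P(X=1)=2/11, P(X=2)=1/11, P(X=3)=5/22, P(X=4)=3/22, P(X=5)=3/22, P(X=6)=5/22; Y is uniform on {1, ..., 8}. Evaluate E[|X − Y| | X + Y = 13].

7/4

P(X + Y = 13) = 1/22.
Summing |X−Y|·P(x,y) over outcomes with X + Y = 13 gives 7/88.
E[|X − Y| | X + Y = 13] = (7/88) / (1/22) = 7/4.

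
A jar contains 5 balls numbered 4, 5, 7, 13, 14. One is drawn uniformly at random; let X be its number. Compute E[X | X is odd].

25/3

P(X is odd) = 3/5.
Σ over the event: 5·1/5 + 7·1/5 + 13·1/5 = 5.
E[X | X is odd] = (5) / (3/5) = 25/3.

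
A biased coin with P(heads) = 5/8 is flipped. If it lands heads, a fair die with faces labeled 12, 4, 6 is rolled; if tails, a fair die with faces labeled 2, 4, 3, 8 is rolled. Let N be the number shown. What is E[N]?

593/96

E[N | heads] = (12+4+6)/3 = 22/3.
E[N | tails] = (2+4+3+8)/4 = 17/4.
E[N] = (5/8)·(22/3) + (3/8)·(17/4) = 593/96.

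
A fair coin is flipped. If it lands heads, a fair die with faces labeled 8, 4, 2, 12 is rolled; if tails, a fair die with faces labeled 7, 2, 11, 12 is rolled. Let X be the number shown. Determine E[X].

E[X | heads] = (8+4+2+12)/4 = 13/2.
E[X | tails] = (7+2+11+12)/4 = 8.
By the law of total expectation,
E[X] = (1/2)·(13/2) + (1/2)·(8) = 29/4.

29/4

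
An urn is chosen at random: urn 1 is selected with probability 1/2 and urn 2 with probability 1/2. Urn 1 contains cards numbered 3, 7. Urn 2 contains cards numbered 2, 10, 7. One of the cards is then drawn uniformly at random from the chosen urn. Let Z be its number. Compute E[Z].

E[Z | urn 1] = (3+7)/2 = 5.
E[Z | urn 2] = (2+10+7)/3 = 19/3.
E[Z] = (1/2)·(5) + (1/2)·(19/3) = 17/3.

17/3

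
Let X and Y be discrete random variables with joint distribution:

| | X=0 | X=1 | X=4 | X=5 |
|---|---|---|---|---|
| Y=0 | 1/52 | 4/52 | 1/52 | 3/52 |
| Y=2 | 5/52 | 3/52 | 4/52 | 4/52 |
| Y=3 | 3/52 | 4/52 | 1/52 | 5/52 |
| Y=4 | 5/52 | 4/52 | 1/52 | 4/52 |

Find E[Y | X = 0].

39/14

P(X = 0) = 7/26.
Σ Y·P over the event = 0·(1/52) + 2·(5/52) + 3·(3/52) + 4·(5/52) = 3/4.
E[Y | X = 0] = (3/4) / (7/26) = 39/14.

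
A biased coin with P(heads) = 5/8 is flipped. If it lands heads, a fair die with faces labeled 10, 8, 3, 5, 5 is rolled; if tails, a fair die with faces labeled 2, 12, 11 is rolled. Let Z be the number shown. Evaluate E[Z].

E[Z | heads] = (10+8+3+5+5)/5 = 31/5.
E[Z | tails] = (2+12+11)/3 = 25/3.
By the law of total expectation,
E[Z] = (5/8)·(31/5) + (3/8)·(25/3) = 7.

7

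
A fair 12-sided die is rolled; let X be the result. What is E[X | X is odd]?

Given X is odd, X is equally likely to be any of {1, 3, 5, 7, 9, 11}.
E[X | X is odd] = (1 + 3 + 5 + 7 + 9 + 11) / 6 = 6.

6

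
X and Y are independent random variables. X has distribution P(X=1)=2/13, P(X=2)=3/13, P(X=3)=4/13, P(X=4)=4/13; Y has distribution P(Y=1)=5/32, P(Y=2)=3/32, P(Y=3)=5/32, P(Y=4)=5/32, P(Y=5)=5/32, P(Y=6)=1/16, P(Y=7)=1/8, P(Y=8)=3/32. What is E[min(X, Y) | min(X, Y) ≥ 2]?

P(min(X, Y) ≥ 2) = 297/416.
Summing min(X,Y)·P(x,y) over outcomes with min(X, Y) ≥ 2 gives 431/208.
E[min(X, Y) | min(X, Y) ≥ 2] = (431/208) / (297/416) = 862/297.

862/297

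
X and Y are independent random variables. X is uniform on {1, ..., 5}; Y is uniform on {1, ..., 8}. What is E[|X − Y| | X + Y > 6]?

P(X + Y > 6) = 5/8.
Summing |X−Y|·P(x,y) over outcomes with X + Y > 6 gives 37/20.
E[|X − Y| | X + Y > 6] = (37/20) / (5/8) = 74/25.

74/25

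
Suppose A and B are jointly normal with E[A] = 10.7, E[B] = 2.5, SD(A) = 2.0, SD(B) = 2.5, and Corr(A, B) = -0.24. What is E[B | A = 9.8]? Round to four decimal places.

2.7700

E[B | A=x] = μ_B + ρ(σ_B/σ_A)(x − μ_A) for jointly normal variables.
E[B | A=9.8] = 2.5 + (-0.24)·(2.5/2.0)·(9.8 − (10.7)) = 2.5 + (-0.3)·(-0.9) = 2.7700.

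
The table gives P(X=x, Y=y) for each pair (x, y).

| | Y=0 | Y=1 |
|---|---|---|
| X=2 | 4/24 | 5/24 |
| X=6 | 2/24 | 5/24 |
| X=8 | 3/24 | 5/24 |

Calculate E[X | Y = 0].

44/9

P(Y = 0) = 3/8.
Σ X·P over the event = 2·(4/24) + 6·(2/24) + 8·(3/24) = 11/6.
E[X | Y = 0] = (11/6) / (3/8) = 44/9.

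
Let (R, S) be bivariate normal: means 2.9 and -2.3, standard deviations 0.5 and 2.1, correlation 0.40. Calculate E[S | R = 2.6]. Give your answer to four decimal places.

For a bivariate normal, E[S | R=x] = μ_S + ρ·(σ_S/σ_R)·(x − μ_R).
E[S | R=2.6] = -2.3 + (0.40)·(2.1/0.5)·(2.6 − (2.9)) = -2.3 + (1.68)·(-0.3) = -2.8040.

-2.8040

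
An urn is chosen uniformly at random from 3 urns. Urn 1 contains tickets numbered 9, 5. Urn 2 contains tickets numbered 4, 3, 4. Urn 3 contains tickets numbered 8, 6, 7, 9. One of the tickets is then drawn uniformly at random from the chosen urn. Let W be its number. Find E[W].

109/18

E[W | urn 1] = (9+5)/2 = 7.
E[W | urn 2] = (4+3+4)/3 = 11/3.
E[W | urn 3] = (8+6+7+9)/4 = 15/2.
By the law of total expectation,
E[W] = (1/3)·(7) + (1/3)·(11/3) + (1/3)·(15/2) = 109/18.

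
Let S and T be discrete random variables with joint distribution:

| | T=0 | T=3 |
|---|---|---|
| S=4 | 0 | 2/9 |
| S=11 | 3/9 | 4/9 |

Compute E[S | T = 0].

P(T = 0) = 1/3.
Summing S·P(S=x,T=y) over the conditioning event gives 11/3.
E[S | T = 0] = (11/3) / (1/3) = 11.

11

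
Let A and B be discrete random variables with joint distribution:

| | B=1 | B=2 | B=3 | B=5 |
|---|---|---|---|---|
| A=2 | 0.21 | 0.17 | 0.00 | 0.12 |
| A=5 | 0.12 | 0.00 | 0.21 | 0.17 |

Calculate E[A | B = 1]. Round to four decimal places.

P(B = 1) = 0.33.
Σ A·P over the event = 2·(0.21) + 5·(0.12) = 1.02.
E[A | B = 1] = (1.02) / (0.33) = 3.0909.

3.0909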